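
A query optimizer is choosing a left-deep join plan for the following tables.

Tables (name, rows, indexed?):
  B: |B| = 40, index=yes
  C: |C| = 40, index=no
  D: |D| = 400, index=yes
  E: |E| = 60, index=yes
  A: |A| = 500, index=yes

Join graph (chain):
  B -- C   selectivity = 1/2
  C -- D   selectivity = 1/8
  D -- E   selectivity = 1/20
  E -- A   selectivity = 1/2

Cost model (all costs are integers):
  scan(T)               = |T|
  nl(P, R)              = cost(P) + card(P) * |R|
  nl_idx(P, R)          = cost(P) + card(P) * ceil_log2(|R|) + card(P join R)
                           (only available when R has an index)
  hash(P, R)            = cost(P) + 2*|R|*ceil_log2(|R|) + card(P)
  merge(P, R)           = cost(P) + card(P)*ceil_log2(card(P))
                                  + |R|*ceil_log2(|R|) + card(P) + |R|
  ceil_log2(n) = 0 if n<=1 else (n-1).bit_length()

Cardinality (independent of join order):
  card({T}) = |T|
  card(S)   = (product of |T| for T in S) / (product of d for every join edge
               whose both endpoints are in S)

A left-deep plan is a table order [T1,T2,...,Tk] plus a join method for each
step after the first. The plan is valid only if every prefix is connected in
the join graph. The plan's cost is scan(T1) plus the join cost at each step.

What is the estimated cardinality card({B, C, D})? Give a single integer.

40000

Tables in S: B(40), C(40), D(400)
Edges inside S: B-C(d=2), C-D(d=8)
numerator = 40 * 40 * 400 = 640000
denominator = 2 * 8 = 16
card(S) = 640000 / 16 = 40000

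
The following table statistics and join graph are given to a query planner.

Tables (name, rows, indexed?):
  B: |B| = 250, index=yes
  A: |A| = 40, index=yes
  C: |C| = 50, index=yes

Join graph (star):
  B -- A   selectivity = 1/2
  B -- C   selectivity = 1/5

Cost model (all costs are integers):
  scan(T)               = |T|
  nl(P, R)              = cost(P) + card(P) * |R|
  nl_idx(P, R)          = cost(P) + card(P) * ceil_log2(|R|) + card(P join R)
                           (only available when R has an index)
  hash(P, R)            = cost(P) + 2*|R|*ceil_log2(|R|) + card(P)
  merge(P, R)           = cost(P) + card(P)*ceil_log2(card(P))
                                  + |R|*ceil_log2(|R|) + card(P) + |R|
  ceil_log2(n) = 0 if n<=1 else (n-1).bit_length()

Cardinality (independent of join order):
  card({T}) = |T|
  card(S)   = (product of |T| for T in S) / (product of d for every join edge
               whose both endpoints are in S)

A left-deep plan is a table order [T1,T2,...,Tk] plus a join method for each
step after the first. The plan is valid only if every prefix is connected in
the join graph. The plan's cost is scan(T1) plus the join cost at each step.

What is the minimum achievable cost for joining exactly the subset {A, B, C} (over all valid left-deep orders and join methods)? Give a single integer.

Selinger DP over subsets of {A,B,C}:
  {B}: scan cost=250, card=250
  {A}: scan cost=40, card=40
  {C}: scan cost=50, card=50
  {AB}: card=5000; try (A,hash)→980, (B,merge)→2570, (A,merge)→2780, (B,hash)→4080, (B,nl_idx)→5360, (A,nl_idx)→6750 …(+2); best=980 via (A,hash)
  {BC}: card=2500; try (C,hash)→1100, (B,merge)→2650, (C,merge)→2850, (B,nl_idx)→2950, (B,hash)→4100, (C,nl_idx)→4250 …(+2); best=1100 via (C,hash)
  {ABC}: card=50000; try (A,hash)→4080, (C,hash)→6580, (A,merge)→33880, (A,nl_idx)→66100, (C,merge)→71330, (C,nl_idx)→80980 …(+2); best=4080 via (A,hash)

4080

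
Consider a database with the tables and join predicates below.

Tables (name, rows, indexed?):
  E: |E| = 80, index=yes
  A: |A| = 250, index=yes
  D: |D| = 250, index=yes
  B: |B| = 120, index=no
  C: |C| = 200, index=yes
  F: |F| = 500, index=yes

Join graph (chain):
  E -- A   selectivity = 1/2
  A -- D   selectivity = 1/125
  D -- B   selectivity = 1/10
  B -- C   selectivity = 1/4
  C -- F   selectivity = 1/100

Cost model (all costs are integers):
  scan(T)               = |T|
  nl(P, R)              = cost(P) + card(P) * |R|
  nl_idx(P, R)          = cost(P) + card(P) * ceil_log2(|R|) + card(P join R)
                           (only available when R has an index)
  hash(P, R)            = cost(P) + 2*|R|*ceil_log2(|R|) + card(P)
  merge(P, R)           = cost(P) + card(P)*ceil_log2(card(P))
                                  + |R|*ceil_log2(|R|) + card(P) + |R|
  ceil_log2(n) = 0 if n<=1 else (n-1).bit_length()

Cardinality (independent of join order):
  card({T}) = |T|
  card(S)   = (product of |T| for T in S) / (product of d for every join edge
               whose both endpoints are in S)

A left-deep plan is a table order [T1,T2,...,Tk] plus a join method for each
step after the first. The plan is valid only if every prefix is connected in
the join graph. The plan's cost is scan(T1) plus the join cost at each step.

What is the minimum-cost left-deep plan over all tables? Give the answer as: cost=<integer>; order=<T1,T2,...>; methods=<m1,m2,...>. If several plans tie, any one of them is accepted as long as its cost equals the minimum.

Selinger DP (subsets sized 1..n):
  {E}: scan cost=80, card=80
  {A}: scan cost=250, card=250
  {D}: scan cost=250, card=250
  {B}: scan cost=120, card=120
  {C}: scan cost=200, card=200
  {F}: scan cost=500, card=500
  {AE}: card=10000; try (E,hash)→1620, (A,merge)→2970, (E,merge)→3140, (A,hash)→4160, (A,nl_idx)→10720, (E,nl_idx)→12000 …(+2); best=1620 via (E,hash)
  {AD}: card=500; try (D,nl_idx)→2750, (A,nl_idx)→2750, (D,hash)→4500, (A,hash)→4500, (D,merge)→4750, (A,merge)→4750 …(+2); best=2750 via (D,nl_idx)
  {BD}: card=3000; try (B,hash)→2180, (D,merge)→3330, (B,merge)→3460, (D,nl_idx)→4080, (D,hash)→4240, (D,nl)→30120 …(+1); best=2180 via (B,hash)
  {BC}: card=6000; try (B,hash)→2080, (C,merge)→2880, (B,merge)→2960, (C,hash)→3440, (C,nl_idx)→7080, (C,nl)→24120 …(+1); best=2080 via (B,hash)
  {CF}: card=1000; try (F,nl_idx)→3000, (C,hash)→4200, (C,nl_idx)→5500, (F,merge)→7000, (C,merge)→7300, (F,hash)→9400 …(+2); best=3000 via (F,nl_idx)
  {ADE}: card=20000; try (E,hash)→4370, (E,merge)→8390, (D,hash)→15620, (E,nl_idx)→26250, (E,nl)→42750, (D,nl_idx)→101620 …(+2); best=4370 via (E,hash)
  {ABD}: card=6000; try (B,hash)→4930, (B,merge)→8710, (A,hash)→9180, (A,nl_idx)→32180, (A,merge)→43430, (B,nl)→62750 …(+1); best=4930 via (B,hash)
  {BCD}: card=150000; try (C,hash)→8380, (D,hash)→12080, (C,merge)→42980, (D,merge)→88330, (C,nl_idx)→176180, (D,nl_idx)→200080 …(+2); best=8380 via (C,hash)
  {BCF}: card=30000; try (B,hash)→5680, (B,merge)→14960, (F,hash)→17080, (F,nl_idx)→86080, (F,merge)→91080, (B,nl)→123000 …(+1); best=5680 via (B,hash)
  {ABDE}: card=240000; try (E,hash)→12050, (B,hash)→26050, (E,merge)→89570, (E,nl_idx)→286930, (B,merge)→325330, (E,nl)→484930 …(+1); best=12050 via (E,hash)
  {ABCD}: card=300000; try (C,hash)→14130, (C,merge)→90730, (A,hash)→162380, (C,nl_idx)→352930, (C,nl)→1204930, (A,nl_idx)→1508380 …(+2); best=14130 via (C,hash)
  {BCDF}: card=750000; try (D,hash)→39680, (F,hash)→167380, (D,merge)→487930, (D,nl_idx)→995680, (F,nl_idx)→2108380, (F,merge)→2863380 …(+2); best=39680 via (D,hash)
  {ABCDE}: card=12000000; try (C,hash)→255250, (E,hash)→315250, (C,merge)→4573850, (E,merge)→6014770, (C,nl_idx)→13932050, (E,nl_idx)→14114130 …(+2); best=255250 via (C,hash)
  {ABCDF}: card=1500000; try (F,hash)→323130, (A,hash)→793680, (F,nl_idx)→4214130, (F,merge)→6019130, (A,nl_idx)→7539680, (A,merge)→15791930 …(+2); best=323130 via (F,hash)
  {ABCDEF}: card=60000000; try (E,hash)→1824250, (F,hash)→12264250, (E,merge)→33323770, (E,nl_idx)→70823130, (E,nl)→120323130, (F,nl_idx)→168255250 …(+2); best=1824250 via (E,hash)

cost=1824250; order=A,D,B,C,F,E; methods=nl_idx,hash,hash,hash,hash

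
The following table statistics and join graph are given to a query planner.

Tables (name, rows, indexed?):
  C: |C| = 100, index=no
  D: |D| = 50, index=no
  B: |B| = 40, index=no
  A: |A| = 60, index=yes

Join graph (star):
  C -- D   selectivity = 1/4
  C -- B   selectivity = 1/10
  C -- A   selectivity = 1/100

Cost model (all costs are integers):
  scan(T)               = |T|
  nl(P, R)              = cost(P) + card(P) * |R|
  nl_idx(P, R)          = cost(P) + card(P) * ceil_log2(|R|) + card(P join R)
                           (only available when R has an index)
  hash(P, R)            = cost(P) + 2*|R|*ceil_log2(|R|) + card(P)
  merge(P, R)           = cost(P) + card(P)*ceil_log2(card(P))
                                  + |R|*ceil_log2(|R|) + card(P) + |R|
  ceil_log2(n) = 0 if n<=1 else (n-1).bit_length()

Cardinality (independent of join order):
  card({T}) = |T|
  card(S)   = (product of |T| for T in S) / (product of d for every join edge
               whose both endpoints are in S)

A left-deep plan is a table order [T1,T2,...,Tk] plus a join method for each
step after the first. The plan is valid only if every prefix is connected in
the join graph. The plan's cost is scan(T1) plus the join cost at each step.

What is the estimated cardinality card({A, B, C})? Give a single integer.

240

Tables in S: A(60), B(40), C(100)
Edges inside S: C-B(d=10), C-A(d=100)
numerator = 60 * 40 * 100 = 240000
denominator = 10 * 100 = 1000
card(S) = 240000 / 1000 = 240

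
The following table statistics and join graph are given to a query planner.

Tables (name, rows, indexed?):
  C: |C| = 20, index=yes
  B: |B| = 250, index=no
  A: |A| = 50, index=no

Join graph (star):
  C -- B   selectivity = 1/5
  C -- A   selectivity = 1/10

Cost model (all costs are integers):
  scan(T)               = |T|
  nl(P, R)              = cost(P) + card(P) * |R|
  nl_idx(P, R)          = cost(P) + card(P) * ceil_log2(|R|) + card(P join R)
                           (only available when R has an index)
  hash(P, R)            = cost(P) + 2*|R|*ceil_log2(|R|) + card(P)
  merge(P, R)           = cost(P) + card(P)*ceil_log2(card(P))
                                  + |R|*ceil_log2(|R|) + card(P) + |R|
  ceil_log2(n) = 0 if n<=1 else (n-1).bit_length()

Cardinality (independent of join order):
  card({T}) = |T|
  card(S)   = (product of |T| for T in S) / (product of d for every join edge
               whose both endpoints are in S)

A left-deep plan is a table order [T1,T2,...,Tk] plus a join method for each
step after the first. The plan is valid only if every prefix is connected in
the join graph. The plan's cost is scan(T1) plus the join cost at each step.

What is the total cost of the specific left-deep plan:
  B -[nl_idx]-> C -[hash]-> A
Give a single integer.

step 1: scan B: cost=250, card=250
step 2: join C via nl_idx
    card(P join C) = 250*20/(5) = 1000
    cost = 250 + 250*5 + 1000 = 2500
step 3: join A via hash
    card(P join A) = 1000*50/(10) = 5000
    cost = 2500 + 2*50*6 + 1000 = 4100

4100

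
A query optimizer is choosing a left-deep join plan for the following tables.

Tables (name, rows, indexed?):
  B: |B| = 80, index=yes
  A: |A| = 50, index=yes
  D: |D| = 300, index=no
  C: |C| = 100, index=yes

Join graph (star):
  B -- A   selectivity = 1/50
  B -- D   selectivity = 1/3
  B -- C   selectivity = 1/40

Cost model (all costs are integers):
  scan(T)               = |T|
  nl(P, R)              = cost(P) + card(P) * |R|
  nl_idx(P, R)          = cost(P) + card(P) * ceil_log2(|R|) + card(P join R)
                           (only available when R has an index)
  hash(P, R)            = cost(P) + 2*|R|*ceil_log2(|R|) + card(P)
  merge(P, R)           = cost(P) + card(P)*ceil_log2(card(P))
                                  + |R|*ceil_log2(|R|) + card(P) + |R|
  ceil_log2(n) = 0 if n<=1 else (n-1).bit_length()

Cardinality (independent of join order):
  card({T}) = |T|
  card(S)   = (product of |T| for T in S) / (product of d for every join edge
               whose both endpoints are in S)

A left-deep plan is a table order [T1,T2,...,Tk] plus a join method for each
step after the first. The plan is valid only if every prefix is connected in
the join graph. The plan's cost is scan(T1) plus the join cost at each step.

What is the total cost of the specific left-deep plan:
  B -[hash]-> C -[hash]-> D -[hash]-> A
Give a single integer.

27760

step 1: scan B: cost=80, card=80
step 2: join C via hash
    card(P join C) = 80*100/(40) = 200
    cost = 80 + 2*100*7 + 80 = 1560
step 3: join D via hash
    card(P join D) = 200*300/(3) = 20000
    cost = 1560 + 2*300*9 + 200 = 7160
step 4: join A via hash
    card(P join A) = 20000*50/(50) = 20000
    cost = 7160 + 2*50*6 + 20000 = 27760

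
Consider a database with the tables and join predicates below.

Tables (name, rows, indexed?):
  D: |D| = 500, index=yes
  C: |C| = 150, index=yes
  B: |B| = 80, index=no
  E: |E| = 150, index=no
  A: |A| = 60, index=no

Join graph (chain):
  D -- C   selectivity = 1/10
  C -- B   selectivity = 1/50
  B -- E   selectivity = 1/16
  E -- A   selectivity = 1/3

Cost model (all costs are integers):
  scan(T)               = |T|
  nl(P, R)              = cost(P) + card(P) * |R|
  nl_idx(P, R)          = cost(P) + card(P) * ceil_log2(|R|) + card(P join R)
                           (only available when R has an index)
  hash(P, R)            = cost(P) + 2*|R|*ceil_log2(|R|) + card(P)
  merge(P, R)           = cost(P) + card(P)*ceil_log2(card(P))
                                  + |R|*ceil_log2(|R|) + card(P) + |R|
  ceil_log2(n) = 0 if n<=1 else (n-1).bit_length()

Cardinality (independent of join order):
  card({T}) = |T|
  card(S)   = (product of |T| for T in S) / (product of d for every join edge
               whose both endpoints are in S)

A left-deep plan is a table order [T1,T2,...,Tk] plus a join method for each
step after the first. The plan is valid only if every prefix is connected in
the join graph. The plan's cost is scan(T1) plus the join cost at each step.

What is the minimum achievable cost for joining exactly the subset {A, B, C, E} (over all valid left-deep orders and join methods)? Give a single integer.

6570

Selinger DP over subsets of {A,B,C,E}:
  {C}: scan cost=150, card=150
  {B}: scan cost=80, card=80
  {E}: scan cost=150, card=150
  {A}: scan cost=60, card=60
  {BC}: card=240; try (C,nl_idx)→960, (B,hash)→1420, (C,merge)→2070, (B,merge)→2140, (C,hash)→2560, (C,nl)→12080 …(+1); best=960 via (C,nl_idx)
  {BE}: card=750; try (B,hash)→1420, (E,merge)→2070, (B,merge)→2140, (E,hash)→2560, (E,nl)→12080, (B,nl)→12150; best=1420 via (B,hash)
  {AE}: card=3000; try (A,hash)→1020, (E,merge)→1830, (A,merge)→1920, (E,hash)→2520, (E,nl)→9060, (A,nl)→9150; best=1020 via (A,hash)
  {BCE}: card=2250; try (E,hash)→3600, (E,merge)→4470, (C,hash)→4570, (C,nl_idx)→9670, (C,merge)→11020, (E,nl)→36960 …(+1); best=3600 via (E,hash)
  {ABE}: card=15000; try (A,hash)→2890, (B,hash)→5140, (A,merge)→10090, (B,merge)→40660, (A,nl)→46420, (B,nl)→241020; best=2890 via (A,hash)
  {ABCE}: card=45000; try (A,hash)→6570, (C,hash)→20290, (A,merge)→33270, (A,nl)→138600, (C,nl_idx)→167890, (C,merge)→229240 …(+1); best=6570 via (A,hash)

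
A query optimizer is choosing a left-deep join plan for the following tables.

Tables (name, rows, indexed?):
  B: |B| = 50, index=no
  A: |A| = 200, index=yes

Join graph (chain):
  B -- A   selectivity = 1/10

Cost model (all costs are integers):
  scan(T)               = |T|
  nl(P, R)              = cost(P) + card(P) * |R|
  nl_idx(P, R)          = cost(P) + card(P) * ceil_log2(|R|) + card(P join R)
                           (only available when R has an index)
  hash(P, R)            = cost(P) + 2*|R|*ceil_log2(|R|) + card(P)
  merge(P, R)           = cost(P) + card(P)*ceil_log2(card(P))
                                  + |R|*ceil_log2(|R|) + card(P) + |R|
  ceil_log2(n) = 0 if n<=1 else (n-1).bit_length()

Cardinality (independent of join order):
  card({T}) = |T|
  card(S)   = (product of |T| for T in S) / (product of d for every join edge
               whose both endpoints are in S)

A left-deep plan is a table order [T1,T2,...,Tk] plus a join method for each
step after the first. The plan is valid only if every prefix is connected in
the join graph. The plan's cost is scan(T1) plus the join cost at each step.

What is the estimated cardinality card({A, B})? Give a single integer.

Tables in S: A(200), B(50)
Edges inside S: B-A(d=10)
numerator = 200 * 50 = 10000
denominator = 10 = 10
card(S) = 10000 / 10 = 1000

1000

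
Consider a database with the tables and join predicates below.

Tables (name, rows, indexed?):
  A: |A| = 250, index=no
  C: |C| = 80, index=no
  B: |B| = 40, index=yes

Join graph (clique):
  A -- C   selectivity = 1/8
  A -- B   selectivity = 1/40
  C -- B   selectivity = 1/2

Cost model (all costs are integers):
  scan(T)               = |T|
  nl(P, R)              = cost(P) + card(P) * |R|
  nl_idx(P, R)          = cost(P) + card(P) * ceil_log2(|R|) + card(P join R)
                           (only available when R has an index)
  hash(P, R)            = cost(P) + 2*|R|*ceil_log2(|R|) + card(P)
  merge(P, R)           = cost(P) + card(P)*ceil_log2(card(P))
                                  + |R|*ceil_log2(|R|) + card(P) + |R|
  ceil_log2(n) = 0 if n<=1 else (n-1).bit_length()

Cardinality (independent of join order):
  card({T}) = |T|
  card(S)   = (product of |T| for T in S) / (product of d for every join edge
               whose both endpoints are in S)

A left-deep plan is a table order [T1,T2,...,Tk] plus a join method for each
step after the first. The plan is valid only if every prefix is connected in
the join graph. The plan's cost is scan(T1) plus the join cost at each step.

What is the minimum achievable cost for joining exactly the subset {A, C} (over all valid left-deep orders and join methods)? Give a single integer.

Selinger DP over subsets of {A,C}:
  {A}: scan cost=250, card=250
  {C}: scan cost=80, card=80
  {AC}: card=2500; try (C,hash)→1620, (A,merge)→2970, (C,merge)→3140, (A,hash)→4160, (A,nl)→20080, (C,nl)→20250; best=1620 via (C,hash)

1620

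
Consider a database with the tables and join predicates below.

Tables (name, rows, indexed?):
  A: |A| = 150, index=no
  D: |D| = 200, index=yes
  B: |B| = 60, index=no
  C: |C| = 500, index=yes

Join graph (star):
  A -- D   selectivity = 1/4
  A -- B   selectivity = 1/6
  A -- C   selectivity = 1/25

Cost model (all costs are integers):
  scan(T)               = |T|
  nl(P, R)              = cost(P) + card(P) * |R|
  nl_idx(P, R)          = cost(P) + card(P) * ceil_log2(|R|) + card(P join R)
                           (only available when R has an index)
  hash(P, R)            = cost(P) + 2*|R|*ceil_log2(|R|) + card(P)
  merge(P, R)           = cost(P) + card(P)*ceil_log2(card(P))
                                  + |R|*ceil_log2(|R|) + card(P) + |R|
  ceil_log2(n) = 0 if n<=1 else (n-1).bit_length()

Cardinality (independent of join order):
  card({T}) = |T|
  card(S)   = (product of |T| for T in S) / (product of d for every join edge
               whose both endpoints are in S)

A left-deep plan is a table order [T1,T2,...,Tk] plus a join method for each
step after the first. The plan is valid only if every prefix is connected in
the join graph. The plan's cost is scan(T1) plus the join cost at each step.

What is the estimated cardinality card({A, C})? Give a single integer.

Tables in S: A(150), C(500)
Edges inside S: A-C(d=25)
numerator = 150 * 500 = 75000
denominator = 25 = 25
card(S) = 75000 / 25 = 3000

3000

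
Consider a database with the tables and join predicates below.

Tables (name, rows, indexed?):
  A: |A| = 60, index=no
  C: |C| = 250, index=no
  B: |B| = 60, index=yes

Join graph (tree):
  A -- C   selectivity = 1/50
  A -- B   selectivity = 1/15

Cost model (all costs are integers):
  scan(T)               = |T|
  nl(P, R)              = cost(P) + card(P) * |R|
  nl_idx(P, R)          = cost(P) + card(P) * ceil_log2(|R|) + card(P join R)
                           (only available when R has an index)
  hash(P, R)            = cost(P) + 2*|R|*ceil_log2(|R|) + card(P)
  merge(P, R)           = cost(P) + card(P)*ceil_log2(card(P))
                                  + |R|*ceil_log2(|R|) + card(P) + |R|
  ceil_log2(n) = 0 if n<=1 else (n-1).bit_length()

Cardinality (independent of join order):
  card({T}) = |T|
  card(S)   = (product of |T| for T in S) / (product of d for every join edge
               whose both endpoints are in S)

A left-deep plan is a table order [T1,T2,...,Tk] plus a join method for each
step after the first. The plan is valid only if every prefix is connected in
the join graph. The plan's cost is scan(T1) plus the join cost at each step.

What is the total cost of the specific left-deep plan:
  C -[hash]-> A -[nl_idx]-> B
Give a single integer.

4220

step 1: scan C: cost=250, card=250
step 2: join A via hash
    card(P join A) = 250*60/(50) = 300
    cost = 250 + 2*60*6 + 250 = 1220
step 3: join B via nl_idx
    card(P join B) = 300*60/(15) = 1200
    cost = 1220 + 300*6 + 1200 = 4220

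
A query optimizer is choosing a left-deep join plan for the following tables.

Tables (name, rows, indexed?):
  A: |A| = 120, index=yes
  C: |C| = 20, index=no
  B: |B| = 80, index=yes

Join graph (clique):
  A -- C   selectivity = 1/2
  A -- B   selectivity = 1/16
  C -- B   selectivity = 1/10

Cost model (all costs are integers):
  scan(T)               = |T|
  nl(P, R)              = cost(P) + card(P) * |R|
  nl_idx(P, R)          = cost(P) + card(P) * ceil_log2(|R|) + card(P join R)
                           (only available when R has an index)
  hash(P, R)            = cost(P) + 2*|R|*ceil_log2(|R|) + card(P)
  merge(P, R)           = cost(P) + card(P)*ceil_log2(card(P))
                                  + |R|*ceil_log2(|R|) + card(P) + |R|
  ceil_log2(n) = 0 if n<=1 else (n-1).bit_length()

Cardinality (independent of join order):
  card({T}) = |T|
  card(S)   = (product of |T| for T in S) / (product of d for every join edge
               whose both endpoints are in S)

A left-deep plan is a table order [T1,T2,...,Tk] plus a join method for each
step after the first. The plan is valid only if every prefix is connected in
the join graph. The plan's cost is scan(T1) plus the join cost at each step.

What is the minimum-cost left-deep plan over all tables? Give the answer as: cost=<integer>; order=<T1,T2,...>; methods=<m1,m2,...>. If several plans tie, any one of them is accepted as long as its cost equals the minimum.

Selinger DP (subsets sized 1..n):
  {A}: scan cost=120, card=120
  {C}: scan cost=20, card=20
  {B}: scan cost=80, card=80
  {AC}: card=1200; try (C,hash)→440, (A,merge)→1100, (C,merge)→1200, (A,nl_idx)→1360, (A,hash)→1720, (A,nl)→2420 …(+1); best=440 via (C,hash)
  {AB}: card=600; try (A,nl_idx)→1240, (B,hash)→1360, (B,nl_idx)→1560, (A,merge)→1680, (B,merge)→1720, (A,hash)→1840 …(+2); best=1240 via (A,nl_idx)
  {BC}: card=160; try (B,nl_idx)→320, (C,hash)→360, (B,merge)→780, (C,merge)→840, (B,hash)→1160, (B,nl)→1620 …(+1); best=320 via (B,nl_idx)
  {ABC}: card=600; try (C,hash)→2040, (A,nl_idx)→2040, (A,hash)→2160, (A,merge)→2720, (B,hash)→2760, (C,merge)→7960 …(+5); best=2040 via (C,hash)

cost=2040; order=B,A,C; methods=nl_idx,hash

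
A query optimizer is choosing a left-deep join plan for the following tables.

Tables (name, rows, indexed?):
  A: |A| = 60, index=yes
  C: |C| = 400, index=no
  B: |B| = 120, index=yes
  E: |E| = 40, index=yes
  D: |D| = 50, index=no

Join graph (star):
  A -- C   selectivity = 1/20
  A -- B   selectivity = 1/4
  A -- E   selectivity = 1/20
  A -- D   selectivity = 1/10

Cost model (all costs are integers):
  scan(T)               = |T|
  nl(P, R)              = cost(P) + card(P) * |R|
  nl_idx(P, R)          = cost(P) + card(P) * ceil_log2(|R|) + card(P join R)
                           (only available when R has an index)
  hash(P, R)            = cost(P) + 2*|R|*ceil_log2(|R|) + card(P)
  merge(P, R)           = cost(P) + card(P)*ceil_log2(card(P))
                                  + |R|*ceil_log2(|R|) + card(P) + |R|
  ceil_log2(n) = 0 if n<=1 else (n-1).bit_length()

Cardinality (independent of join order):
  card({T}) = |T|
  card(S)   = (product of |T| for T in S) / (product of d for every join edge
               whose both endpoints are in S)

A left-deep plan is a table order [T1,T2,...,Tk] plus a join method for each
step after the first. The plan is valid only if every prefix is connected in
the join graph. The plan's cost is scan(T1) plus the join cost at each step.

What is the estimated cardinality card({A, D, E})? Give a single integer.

600

Tables in S: A(60), D(50), E(40)
Edges inside S: A-E(d=20), A-D(d=10)
numerator = 60 * 50 * 40 = 120000
denominator = 20 * 10 = 200
card(S) = 120000 / 200 = 600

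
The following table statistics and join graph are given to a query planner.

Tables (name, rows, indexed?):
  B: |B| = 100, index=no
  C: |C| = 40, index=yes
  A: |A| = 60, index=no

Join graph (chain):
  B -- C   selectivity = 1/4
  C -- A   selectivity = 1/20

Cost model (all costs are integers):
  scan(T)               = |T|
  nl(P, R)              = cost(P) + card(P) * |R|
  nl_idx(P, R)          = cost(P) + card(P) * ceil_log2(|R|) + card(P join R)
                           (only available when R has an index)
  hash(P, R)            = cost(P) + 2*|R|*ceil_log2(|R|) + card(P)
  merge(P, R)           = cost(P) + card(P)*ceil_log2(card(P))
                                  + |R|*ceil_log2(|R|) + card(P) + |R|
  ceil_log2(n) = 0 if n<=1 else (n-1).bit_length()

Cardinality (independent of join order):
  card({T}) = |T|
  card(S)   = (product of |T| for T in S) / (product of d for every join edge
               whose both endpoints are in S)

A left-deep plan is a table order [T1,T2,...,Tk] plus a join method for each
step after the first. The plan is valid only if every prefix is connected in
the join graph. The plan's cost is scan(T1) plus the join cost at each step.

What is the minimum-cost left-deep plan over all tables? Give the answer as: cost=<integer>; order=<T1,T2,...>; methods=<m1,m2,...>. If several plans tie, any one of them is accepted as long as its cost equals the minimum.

Selinger DP (subsets sized 1..n):
  {B}: scan cost=100, card=100
  {C}: scan cost=40, card=40
  {A}: scan cost=60, card=60
  {BC}: card=1000; try (C,hash)→680, (B,merge)→1120, (C,merge)→1180, (B,hash)→1480, (C,nl_idx)→1700, (B,nl)→4040 …(+1); best=680 via (C,hash)
  {AC}: card=120; try (C,nl_idx)→540, (C,hash)→600, (A,merge)→740, (C,merge)→760, (A,hash)→800, (A,nl)→2440 …(+1); best=540 via (C,nl_idx)
  {ABC}: card=3000; try (B,hash)→2060, (B,merge)→2300, (A,hash)→2400, (A,merge)→12100, (B,nl)→12540, (A,nl)→60680; best=2060 via (B,hash)

cost=2060; order=A,C,B; methods=nl_idx,hash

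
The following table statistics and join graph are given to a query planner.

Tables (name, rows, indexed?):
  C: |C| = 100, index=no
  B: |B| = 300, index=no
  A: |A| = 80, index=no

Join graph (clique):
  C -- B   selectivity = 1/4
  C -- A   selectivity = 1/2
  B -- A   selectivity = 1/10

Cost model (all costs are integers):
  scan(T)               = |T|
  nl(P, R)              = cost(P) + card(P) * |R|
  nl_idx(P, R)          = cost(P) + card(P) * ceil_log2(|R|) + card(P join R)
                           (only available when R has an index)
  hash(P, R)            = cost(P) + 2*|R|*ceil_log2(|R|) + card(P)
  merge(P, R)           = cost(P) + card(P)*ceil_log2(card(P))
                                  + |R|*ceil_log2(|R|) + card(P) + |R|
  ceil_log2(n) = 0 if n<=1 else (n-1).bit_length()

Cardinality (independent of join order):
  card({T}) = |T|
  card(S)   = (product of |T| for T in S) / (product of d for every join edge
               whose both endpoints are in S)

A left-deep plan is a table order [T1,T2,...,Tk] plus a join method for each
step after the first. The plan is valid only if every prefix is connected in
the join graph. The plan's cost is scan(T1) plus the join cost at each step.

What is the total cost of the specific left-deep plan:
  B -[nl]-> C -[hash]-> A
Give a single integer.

step 1: scan B: cost=300, card=300
step 2: join C via nl
    card(P join C) = 300*100/(4) = 7500
    cost = 300 + 300*100 = 30300
step 3: join A via hash
    card(P join A) = 7500*80/(2*10) = 30000
    cost = 30300 + 2*80*7 + 7500 = 38920

38920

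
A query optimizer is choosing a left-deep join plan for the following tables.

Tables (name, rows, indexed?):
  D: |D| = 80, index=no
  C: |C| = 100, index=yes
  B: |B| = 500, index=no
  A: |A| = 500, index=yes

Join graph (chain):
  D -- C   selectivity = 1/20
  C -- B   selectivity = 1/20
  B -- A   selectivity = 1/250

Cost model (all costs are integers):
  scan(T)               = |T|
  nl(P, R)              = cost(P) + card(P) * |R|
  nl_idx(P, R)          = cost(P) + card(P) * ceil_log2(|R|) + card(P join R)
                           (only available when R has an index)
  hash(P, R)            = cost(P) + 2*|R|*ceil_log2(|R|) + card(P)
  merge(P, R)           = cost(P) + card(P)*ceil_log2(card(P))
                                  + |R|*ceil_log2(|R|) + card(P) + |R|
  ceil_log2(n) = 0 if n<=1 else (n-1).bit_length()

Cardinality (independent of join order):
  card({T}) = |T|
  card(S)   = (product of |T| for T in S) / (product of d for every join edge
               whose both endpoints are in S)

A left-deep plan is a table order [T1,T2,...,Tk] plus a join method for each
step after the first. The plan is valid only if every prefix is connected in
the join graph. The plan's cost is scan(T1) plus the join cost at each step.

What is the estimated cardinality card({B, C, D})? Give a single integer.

Tables in S: B(500), C(100), D(80)
Edges inside S: D-C(d=20), C-B(d=20)
numerator = 500 * 100 * 80 = 4000000
denominator = 20 * 20 = 400
card(S) = 4000000 / 400 = 10000

10000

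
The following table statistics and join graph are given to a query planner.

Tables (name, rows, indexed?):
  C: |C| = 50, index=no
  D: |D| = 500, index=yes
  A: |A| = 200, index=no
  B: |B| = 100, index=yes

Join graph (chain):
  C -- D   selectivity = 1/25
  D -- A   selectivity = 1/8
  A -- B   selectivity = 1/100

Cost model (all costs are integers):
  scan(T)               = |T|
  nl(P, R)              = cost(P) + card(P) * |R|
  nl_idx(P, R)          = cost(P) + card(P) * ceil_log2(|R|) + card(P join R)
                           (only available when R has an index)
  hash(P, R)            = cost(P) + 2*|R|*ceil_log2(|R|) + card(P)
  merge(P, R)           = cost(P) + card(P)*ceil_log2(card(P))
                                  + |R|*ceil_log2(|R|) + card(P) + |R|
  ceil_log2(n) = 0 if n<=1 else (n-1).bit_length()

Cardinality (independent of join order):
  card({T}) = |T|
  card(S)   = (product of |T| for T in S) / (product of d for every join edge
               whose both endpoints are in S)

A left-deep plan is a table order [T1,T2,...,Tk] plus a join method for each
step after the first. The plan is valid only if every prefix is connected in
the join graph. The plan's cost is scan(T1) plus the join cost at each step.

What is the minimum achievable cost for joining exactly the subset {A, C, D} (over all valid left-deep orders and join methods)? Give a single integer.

Selinger DP over subsets of {A,C,D}:
  {C}: scan cost=50, card=50
  {D}: scan cost=500, card=500
  {A}: scan cost=200, card=200
  {CD}: card=1000; try (D,nl_idx)→1500, (C,hash)→1600, (D,merge)→5400, (C,merge)→5850, (D,hash)→9100, (D,nl)→25050 …(+1); best=1500 via (D,nl_idx)
  {AD}: card=12500; try (A,hash)→4200, (D,merge)→7000, (A,merge)→7300, (D,hash)→9400, (D,nl_idx)→14500, (D,nl)→100200 …(+1); best=4200 via (A,hash)
  {ACD}: card=25000; try (A,hash)→5700, (A,merge)→14300, (C,hash)→17300, (C,merge)→192050, (A,nl)→201500, (C,nl)→629200; best=5700 via (A,hash)

5700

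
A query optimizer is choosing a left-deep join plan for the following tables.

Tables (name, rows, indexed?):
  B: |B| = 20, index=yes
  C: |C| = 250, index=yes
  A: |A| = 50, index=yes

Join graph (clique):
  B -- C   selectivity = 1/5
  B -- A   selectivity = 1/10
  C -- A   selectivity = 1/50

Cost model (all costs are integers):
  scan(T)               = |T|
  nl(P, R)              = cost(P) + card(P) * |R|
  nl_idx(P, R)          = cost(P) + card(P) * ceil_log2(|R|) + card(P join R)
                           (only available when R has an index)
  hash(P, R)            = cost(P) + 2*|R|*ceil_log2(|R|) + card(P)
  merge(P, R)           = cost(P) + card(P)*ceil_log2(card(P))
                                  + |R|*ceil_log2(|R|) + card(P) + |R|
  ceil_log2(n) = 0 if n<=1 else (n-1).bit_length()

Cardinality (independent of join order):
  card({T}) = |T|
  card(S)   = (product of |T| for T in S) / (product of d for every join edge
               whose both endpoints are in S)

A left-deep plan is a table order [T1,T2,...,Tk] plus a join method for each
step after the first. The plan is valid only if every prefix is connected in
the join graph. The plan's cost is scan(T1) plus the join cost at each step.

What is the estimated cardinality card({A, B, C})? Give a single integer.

Tables in S: A(50), B(20), C(250)
Edges inside S: B-C(d=5), B-A(d=10), C-A(d=50)
numerator = 50 * 20 * 250 = 250000
denominator = 5 * 10 * 50 = 2500
card(S) = 250000 / 2500 = 100

100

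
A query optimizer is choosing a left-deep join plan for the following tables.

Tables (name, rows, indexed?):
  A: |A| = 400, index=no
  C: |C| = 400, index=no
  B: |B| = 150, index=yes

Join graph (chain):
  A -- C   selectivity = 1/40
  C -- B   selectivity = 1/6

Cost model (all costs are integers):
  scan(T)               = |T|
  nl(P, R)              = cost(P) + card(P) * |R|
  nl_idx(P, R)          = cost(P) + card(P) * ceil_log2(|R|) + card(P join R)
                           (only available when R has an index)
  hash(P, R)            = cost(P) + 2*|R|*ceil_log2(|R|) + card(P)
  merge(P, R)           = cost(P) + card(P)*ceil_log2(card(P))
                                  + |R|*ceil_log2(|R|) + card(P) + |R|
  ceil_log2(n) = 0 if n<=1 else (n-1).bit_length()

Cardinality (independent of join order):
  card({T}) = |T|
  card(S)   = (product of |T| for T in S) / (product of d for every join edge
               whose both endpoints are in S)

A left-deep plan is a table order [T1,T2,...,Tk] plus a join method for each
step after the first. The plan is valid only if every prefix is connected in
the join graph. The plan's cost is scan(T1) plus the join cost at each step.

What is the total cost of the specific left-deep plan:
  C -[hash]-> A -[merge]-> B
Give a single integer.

step 1: scan C: cost=400, card=400
step 2: join A via hash
    card(P join A) = 400*400/(40) = 4000
    cost = 400 + 2*400*9 + 400 = 8000
step 3: join B via merge
    card(P join B) = 4000*150/(6) = 100000
    cost = 8000 + 4000*12 + 150*8 + 4000 + 150 = 61350

61350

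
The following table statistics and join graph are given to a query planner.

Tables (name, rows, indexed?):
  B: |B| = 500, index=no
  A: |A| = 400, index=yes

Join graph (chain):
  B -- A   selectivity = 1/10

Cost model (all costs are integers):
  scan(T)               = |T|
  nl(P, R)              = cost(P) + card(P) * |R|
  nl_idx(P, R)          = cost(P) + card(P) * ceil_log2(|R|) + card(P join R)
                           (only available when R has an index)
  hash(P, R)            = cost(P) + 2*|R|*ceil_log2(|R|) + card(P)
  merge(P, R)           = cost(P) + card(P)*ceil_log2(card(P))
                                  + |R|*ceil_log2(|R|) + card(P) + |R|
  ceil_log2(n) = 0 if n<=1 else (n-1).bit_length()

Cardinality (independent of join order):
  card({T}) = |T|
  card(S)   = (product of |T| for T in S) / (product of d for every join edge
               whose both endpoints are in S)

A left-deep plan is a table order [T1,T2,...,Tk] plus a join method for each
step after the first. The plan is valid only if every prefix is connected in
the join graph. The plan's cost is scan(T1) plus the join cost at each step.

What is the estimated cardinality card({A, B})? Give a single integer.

20000

Tables in S: A(400), B(500)
Edges inside S: B-A(d=10)
numerator = 400 * 500 = 200000
denominator = 10 = 10
card(S) = 200000 / 10 = 20000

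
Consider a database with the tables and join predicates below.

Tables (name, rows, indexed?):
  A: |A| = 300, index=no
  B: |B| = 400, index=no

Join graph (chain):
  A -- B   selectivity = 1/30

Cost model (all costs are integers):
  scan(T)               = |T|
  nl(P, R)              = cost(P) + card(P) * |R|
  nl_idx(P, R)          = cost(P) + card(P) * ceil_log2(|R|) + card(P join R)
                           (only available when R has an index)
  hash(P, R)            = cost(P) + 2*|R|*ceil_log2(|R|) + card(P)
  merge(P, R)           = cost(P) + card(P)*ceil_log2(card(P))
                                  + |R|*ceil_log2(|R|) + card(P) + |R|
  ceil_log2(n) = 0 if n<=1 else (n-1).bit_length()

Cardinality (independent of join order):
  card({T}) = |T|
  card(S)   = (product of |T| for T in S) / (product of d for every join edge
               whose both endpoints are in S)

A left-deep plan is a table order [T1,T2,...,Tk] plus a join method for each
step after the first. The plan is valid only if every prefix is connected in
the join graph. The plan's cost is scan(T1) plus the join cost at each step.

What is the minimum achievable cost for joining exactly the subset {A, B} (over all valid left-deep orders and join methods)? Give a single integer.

Selinger DP over subsets of {A,B}:
  {A}: scan cost=300, card=300
  {B}: scan cost=400, card=400
  {AB}: card=4000; try (A,hash)→6200, (B,merge)→7300, (A,merge)→7400, (B,hash)→7800, (B,nl)→120300, (A,nl)→120400; best=6200 via (A,hash)

6200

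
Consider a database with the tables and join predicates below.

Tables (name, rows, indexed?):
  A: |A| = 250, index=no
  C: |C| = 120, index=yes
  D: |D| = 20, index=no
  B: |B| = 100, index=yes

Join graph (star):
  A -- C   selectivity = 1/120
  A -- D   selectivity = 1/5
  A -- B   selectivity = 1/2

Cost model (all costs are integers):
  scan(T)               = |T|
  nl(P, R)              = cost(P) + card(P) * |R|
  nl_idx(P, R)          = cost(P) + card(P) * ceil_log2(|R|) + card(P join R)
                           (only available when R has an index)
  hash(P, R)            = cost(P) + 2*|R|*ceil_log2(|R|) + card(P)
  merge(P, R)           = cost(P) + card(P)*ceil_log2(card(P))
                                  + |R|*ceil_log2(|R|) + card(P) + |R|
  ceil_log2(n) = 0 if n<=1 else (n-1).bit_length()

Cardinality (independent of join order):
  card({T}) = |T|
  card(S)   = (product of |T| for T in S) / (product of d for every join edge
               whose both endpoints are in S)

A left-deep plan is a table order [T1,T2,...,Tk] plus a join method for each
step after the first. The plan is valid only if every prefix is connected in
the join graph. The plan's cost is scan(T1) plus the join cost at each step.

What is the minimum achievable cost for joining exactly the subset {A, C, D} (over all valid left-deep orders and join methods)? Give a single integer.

2630

Selinger DP over subsets of {A,C,D}:
  {A}: scan cost=250, card=250
  {C}: scan cost=120, card=120
  {D}: scan cost=20, card=20
  {AC}: card=250; try (C,hash)→2180, (C,nl_idx)→2250, (A,merge)→3330, (C,merge)→3460, (A,hash)→4240, (A,nl)→30120 …(+1); best=2180 via (C,hash)
  {AD}: card=1000; try (D,hash)→700, (A,merge)→2390, (D,merge)→2620, (A,hash)→4040, (A,nl)→5020, (D,nl)→5250; best=700 via (D,hash)
  {ACD}: card=1000; try (D,hash)→2630, (C,hash)→3380, (D,merge)→4550, (D,nl)→7180, (C,nl_idx)→8700, (C,merge)→12660 …(+1); best=2630 via (D,hash)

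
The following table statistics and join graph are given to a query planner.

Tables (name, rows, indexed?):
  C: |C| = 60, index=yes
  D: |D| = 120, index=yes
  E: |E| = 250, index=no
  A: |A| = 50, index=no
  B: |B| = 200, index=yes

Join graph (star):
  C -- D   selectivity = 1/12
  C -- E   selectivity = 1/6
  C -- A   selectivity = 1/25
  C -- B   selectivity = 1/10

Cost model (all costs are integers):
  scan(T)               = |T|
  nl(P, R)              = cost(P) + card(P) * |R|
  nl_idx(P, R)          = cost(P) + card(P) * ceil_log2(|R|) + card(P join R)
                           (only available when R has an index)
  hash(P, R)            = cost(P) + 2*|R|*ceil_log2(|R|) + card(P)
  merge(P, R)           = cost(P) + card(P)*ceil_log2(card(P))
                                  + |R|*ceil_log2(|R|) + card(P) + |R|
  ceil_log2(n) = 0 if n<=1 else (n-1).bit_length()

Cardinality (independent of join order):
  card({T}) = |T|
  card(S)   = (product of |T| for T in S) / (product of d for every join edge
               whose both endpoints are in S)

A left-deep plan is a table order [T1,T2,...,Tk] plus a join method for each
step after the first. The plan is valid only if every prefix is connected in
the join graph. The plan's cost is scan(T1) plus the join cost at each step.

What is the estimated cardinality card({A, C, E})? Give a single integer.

Tables in S: A(50), C(60), E(250)
Edges inside S: C-E(d=6), C-A(d=25)
numerator = 50 * 60 * 250 = 750000
denominator = 6 * 25 = 150
card(S) = 750000 / 150 = 5000

5000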